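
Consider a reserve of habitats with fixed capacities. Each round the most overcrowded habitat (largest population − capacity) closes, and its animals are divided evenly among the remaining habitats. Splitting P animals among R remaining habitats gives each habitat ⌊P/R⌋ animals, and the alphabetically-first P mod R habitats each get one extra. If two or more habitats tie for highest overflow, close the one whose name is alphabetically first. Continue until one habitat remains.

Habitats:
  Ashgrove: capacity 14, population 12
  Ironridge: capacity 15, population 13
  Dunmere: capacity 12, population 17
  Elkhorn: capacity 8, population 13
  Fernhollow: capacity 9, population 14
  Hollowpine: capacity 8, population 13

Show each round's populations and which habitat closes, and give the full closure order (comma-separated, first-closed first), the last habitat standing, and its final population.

Round 1: Ashgrove=12 Dunmere=17 Elkhorn=13 Fernhollow=14 Hollowpine=13 Ironridge=13 → close Dunmere (overflow 5)
  17÷5 = 3 each, +1 to first 2
Round 2: Ashgrove=16 Elkhorn=17 Fernhollow=17 Hollowpine=16 Ironridge=16 → close Elkhorn (overflow 9)
  17÷4 = 4 each, +1 to first 1
Round 3: Ashgrove=21 Fernhollow=21 Hollowpine=20 Ironridge=20 → close Fernhollow (overflow 12)
  21÷3 = 7 each, +1 to first 0
Round 4: Ashgrove=28 Hollowpine=27 Ironridge=27 → close Hollowpine (overflow 19)
  27÷2 = 13 each, +1 to first 1
Round 5: Ashgrove=42 Ironridge=40 → close Ashgrove (overflow 28)
  42÷1 = 42 each, +1 to first 0

Closure order: Dunmere, Elkhorn, Fernhollow, Hollowpine, Ashgrove
Last habitat: Ironridge with 82 animals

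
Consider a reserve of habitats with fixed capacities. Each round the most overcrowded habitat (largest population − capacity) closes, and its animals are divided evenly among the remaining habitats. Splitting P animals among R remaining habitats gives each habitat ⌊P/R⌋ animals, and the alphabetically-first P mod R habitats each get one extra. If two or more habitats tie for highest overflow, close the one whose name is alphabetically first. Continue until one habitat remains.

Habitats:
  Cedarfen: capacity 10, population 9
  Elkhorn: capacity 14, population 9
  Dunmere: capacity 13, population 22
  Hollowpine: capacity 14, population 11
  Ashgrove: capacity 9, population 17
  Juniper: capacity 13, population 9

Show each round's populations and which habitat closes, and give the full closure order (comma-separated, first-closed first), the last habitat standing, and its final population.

Closure order: Dunmere, Ashgrove, Cedarfen, Hollowpine, Elkhorn
Last habitat: Juniper with 77 animals

Round 1: Ashgrove=17 Cedarfen=9 Dunmere=22 Elkhorn=9 Hollowpine=11 Juniper=9 → close Dunmere (overflow 9)
  22÷5 = 4 each, +1 to first 2
Round 2: Ashgrove=22 Cedarfen=14 Elkhorn=13 Hollowpine=15 Juniper=13 → close Ashgrove (overflow 13)
  22÷4 = 5 each, +1 to first 2
Round 3: Cedarfen=20 Elkhorn=19 Hollowpine=20 Juniper=18 → close Cedarfen (overflow 10)
  20÷3 = 6 each, +1 to first 2
Round 4: Elkhorn=26 Hollowpine=27 Juniper=24 → close Hollowpine (overflow 13)
  27÷2 = 13 each, +1 to first 1
Round 5: Elkhorn=40 Juniper=37 → close Elkhorn (overflow 26)
  40÷1 = 40 each, +1 to first 0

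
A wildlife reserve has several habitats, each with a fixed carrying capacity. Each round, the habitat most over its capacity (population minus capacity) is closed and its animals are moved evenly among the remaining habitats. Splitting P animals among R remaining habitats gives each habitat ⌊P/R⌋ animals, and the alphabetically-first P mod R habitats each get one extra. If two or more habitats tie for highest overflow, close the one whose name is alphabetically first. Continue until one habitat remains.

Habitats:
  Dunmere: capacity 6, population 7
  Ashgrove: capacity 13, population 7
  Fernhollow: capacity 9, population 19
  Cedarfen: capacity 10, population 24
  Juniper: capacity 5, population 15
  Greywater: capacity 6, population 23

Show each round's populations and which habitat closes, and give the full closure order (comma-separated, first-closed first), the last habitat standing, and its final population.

Round 1: Ashgrove=7 Cedarfen=24 Dunmere=7 Fernhollow=19 Greywater=23 Juniper=15 → close Greywater (overflow 17)
  23÷5 = 4 each, +1 to first 3
Round 2: Ashgrove=12 Cedarfen=29 Dunmere=12 Fernhollow=23 Juniper=19 → close Cedarfen (overflow 19)
  29÷4 = 7 each, +1 to first 1
Round 3: Ashgrove=20 Dunmere=19 Fernhollow=30 Juniper=26 → close Fernhollow (overflow 21)
  30÷3 = 10 each, +1 to first 0
Round 4: Ashgrove=30 Dunmere=29 Juniper=36 → close Juniper (overflow 31)
  36÷2 = 18 each, +1 to first 0
Round 5: Ashgrove=48 Dunmere=47 → close Dunmere (overflow 41)
  47÷1 = 47 each, +1 to first 0

Closure order: Greywater, Cedarfen, Fernhollow, Juniper, Dunmere
Last habitat: Ashgrove with 95 animals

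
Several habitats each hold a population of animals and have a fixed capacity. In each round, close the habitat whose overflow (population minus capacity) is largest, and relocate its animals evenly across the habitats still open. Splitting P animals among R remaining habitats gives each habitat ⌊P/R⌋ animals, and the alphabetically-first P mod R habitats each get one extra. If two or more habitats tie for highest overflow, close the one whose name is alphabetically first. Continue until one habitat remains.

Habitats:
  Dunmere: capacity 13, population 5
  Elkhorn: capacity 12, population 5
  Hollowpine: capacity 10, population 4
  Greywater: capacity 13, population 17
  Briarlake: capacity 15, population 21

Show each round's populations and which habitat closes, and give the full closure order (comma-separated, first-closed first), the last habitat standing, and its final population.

Closure order: Briarlake, Greywater, Dunmere, Elkhorn
Last habitat: Hollowpine with 52 animals

Round 1: Briarlake=21 Dunmere=5 Elkhorn=5 Greywater=17 Hollowpine=4 → close Briarlake (overflow 6)
  21÷4 = 5 each, +1 to first 1
Round 2: Dunmere=11 Elkhorn=10 Greywater=22 Hollowpine=9 → close Greywater (overflow 9)
  22÷3 = 7 each, +1 to first 1
Round 3: Dunmere=19 Elkhorn=17 Hollowpine=16 → close Dunmere (overflow 6)
  19÷2 = 9 each, +1 to first 1
Round 4: Elkhorn=27 Hollowpine=25 → close Elkhorn (overflow 15)
  27÷1 = 27 each, +1 to first 0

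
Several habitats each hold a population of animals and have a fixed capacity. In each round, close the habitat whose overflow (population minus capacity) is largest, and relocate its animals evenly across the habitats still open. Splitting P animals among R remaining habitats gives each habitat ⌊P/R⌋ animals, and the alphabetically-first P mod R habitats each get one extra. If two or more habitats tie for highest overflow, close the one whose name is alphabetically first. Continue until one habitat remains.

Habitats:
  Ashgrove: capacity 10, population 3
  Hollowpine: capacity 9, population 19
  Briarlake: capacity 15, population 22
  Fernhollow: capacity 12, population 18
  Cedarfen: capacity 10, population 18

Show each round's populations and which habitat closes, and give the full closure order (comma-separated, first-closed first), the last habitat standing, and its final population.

Closure order: Hollowpine, Cedarfen, Briarlake, Fernhollow
Last habitat: Ashgrove with 80 animals

Round 1: Ashgrove=3 Briarlake=22 Cedarfen=18 Fernhollow=18 Hollowpine=19 → close Hollowpine (overflow 10)
  19÷4 = 4 each, +1 to first 3
Round 2: Ashgrove=8 Briarlake=27 Cedarfen=23 Fernhollow=22 → close Cedarfen (overflow 13)
  23÷3 = 7 each, +1 to first 2
Round 3: Ashgrove=16 Briarlake=35 Fernhollow=29 → close Briarlake (overflow 20)
  35÷2 = 17 each, +1 to first 1
Round 4: Ashgrove=34 Fernhollow=46 → close Fernhollow (overflow 34)
  46÷1 = 46 each, +1 to first 0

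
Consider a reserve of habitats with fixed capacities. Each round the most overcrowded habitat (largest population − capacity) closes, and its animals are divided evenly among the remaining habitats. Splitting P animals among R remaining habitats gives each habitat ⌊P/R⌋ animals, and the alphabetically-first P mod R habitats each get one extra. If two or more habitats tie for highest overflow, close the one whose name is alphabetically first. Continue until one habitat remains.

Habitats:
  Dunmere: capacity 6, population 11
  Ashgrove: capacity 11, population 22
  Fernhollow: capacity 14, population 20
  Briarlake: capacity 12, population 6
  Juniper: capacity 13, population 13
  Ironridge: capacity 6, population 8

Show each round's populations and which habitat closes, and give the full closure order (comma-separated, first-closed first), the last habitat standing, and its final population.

Round 1: Ashgrove=22 Briarlake=6 Dunmere=11 Fernhollow=20 Ironridge=8 Juniper=13 → close Ashgrove (overflow 11)
  22÷5 = 4 each, +1 to first 2
Round 2: Briarlake=11 Dunmere=16 Fernhollow=24 Ironridge=12 Juniper=17 → close Dunmere (overflow 10)
  16÷4 = 4 each, +1 to first 0
Round 3: Briarlake=15 Fernhollow=28 Ironridge=16 Juniper=21 → close Fernhollow (overflow 14)
  28÷3 = 9 each, +1 to first 1
Round 4: Briarlake=25 Ironridge=25 Juniper=30 → close Ironridge (overflow 19)
  25÷2 = 12 each, +1 to first 1
Round 5: Briarlake=38 Juniper=42 → close Juniper (overflow 29)
  42÷1 = 42 each, +1 to first 0

Closure order: Ashgrove, Dunmere, Fernhollow, Ironridge, Juniper
Last habitat: Briarlake with 80 animals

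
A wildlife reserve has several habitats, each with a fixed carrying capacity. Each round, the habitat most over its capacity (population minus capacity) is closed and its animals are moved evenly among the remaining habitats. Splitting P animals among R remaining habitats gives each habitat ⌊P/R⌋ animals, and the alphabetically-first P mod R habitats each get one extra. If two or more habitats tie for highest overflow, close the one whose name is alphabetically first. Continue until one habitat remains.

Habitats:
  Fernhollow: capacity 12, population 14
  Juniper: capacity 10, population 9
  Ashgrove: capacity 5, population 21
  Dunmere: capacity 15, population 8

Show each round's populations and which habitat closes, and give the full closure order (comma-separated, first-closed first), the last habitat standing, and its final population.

Closure order: Ashgrove, Fernhollow, Juniper
Last habitat: Dunmere with 52 animals

Round 1: Ashgrove=21 Dunmere=8 Fernhollow=14 Juniper=9 → close Ashgrove (overflow 16)
  21÷3 = 7 each, +1 to first 0
Round 2: Dunmere=15 Fernhollow=21 Juniper=16 → close Fernhollow (overflow 9)
  21÷2 = 10 each, +1 to first 1
Round 3: Dunmere=26 Juniper=26 → close Juniper (overflow 16)
  26÷1 = 26 each, +1 to first 0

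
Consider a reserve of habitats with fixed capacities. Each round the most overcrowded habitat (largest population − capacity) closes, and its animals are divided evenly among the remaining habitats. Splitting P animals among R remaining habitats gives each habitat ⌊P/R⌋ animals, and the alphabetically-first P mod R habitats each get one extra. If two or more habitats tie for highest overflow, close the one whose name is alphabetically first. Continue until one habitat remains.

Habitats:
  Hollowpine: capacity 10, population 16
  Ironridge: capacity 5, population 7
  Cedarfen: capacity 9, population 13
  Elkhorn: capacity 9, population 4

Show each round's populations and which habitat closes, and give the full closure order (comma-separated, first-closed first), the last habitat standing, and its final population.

Closure order: Hollowpine, Cedarfen, Ironridge
Last habitat: Elkhorn with 40 animals

Round 1: Cedarfen=13 Elkhorn=4 Hollowpine=16 Ironridge=7 → close Hollowpine (overflow 6)
  16÷3 = 5 each, +1 to first 1
Round 2: Cedarfen=19 Elkhorn=9 Ironridge=12 → close Cedarfen (overflow 10)
  19÷2 = 9 each, +1 to first 1
Round 3: Elkhorn=19 Ironridge=21 → close Ironridge (overflow 16)
  21÷1 = 21 each, +1 to first 0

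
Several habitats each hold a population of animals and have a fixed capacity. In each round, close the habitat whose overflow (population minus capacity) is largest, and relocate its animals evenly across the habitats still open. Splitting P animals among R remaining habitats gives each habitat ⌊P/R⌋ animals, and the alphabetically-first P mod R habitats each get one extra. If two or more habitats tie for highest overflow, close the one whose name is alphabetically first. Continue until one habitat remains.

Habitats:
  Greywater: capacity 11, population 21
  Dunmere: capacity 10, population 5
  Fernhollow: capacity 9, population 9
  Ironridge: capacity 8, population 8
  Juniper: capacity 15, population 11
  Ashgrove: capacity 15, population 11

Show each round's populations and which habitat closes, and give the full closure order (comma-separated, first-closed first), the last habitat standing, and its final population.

Closure order: Greywater, Fernhollow, Ironridge, Ashgrove, Dunmere
Last habitat: Juniper with 65 animals

Round 1: Ashgrove=11 Dunmere=5 Fernhollow=9 Greywater=21 Ironridge=8 Juniper=11 → close Greywater (overflow 10)
  21÷5 = 4 each, +1 to first 1
Round 2: Ashgrove=16 Dunmere=9 Fernhollow=13 Ironridge=12 Juniper=15 → close Fernhollow (overflow 4)
  13÷4 = 3 each, +1 to first 1
Round 3: Ashgrove=20 Dunmere=12 Ironridge=15 Juniper=18 → close Ironridge (overflow 7)
  15÷3 = 5 each, +1 to first 0
Round 4: Ashgrove=25 Dunmere=17 Juniper=23 → close Ashgrove (overflow 10)
  25÷2 = 12 each, +1 to first 1
Round 5: Dunmere=30 Juniper=35 → close Dunmere (overflow 20)
  30÷1 = 30 each, +1 to first 0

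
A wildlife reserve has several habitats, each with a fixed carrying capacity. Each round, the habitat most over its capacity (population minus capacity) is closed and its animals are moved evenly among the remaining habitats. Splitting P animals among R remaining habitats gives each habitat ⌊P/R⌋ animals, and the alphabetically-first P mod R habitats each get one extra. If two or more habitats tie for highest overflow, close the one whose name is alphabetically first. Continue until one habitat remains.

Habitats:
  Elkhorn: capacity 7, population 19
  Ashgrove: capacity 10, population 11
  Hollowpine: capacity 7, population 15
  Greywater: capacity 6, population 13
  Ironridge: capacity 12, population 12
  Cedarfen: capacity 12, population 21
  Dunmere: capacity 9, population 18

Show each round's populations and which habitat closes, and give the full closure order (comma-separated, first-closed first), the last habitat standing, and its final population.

Round 1: Ashgrove=11 Cedarfen=21 Dunmere=18 Elkhorn=19 Greywater=13 Hollowpine=15 Ironridge=12 → close Elkhorn (overflow 12)
  19÷6 = 3 each, +1 to first 1
Round 2: Ashgrove=15 Cedarfen=24 Dunmere=21 Greywater=16 Hollowpine=18 Ironridge=15 → close Cedarfen (overflow 12)
  24÷5 = 4 each, +1 to first 4
Round 3: Ashgrove=20 Dunmere=26 Greywater=21 Hollowpine=23 Ironridge=19 → close Dunmere (overflow 17)
  26÷4 = 6 each, +1 to first 2
Round 4: Ashgrove=27 Greywater=28 Hollowpine=29 Ironridge=25 → close Greywater (overflow 22)
  28÷3 = 9 each, +1 to first 1
Round 5: Ashgrove=37 Hollowpine=38 Ironridge=34 → close Hollowpine (overflow 31)
  38÷2 = 19 each, +1 to first 0
Round 6: Ashgrove=56 Ironridge=53 → close Ashgrove (overflow 46)
  56÷1 = 56 each, +1 to first 0

Closure order: Elkhorn, Cedarfen, Dunmere, Greywater, Hollowpine, Ashgrove
Last habitat: Ironridge with 109 animals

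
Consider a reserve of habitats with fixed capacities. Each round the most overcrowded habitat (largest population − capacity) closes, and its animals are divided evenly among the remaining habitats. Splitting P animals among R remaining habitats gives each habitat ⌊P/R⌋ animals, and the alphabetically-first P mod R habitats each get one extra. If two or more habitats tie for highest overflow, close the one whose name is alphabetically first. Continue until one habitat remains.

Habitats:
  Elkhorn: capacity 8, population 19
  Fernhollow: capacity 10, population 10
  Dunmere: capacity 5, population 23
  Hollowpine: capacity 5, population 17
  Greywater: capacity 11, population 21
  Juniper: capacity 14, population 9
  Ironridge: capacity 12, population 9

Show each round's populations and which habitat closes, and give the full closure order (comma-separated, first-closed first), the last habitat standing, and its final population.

Round 1: Dunmere=23 Elkhorn=19 Fernhollow=10 Greywater=21 Hollowpine=17 Ironridge=9 Juniper=9 → close Dunmere (overflow 18)
  23÷6 = 3 each, +1 to first 5
Round 2: Elkhorn=23 Fernhollow=14 Greywater=25 Hollowpine=21 Ironridge=13 Juniper=12 → close Hollowpine (overflow 16)
  21÷5 = 4 each, +1 to first 1
Round 3: Elkhorn=28 Fernhollow=18 Greywater=29 Ironridge=17 Juniper=16 → close Elkhorn (overflow 20)
  28÷4 = 7 each, +1 to first 0
Round 4: Fernhollow=25 Greywater=36 Ironridge=24 Juniper=23 → close Greywater (overflow 25)
  36÷3 = 12 each, +1 to first 0
Round 5: Fernhollow=37 Ironridge=36 Juniper=35 → close Fernhollow (overflow 27)
  37÷2 = 18 each, +1 to first 1
Round 6: Ironridge=55 Juniper=53 → close Ironridge (overflow 43)
  55÷1 = 55 each, +1 to first 0

Closure order: Dunmere, Hollowpine, Elkhorn, Greywater, Fernhollow, Ironridge
Last habitat: Juniper with 108 animals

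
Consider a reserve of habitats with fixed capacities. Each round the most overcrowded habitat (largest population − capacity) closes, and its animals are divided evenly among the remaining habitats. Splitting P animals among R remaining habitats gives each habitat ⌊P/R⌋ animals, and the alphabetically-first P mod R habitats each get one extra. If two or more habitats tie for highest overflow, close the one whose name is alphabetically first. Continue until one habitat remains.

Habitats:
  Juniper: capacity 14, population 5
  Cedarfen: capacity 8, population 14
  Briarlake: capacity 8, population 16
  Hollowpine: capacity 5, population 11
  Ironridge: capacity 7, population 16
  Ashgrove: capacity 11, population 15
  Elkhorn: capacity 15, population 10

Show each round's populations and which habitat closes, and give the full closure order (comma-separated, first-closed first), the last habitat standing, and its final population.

Closure order: Ironridge, Briarlake, Cedarfen, Ashgrove, Hollowpine, Elkhorn
Last habitat: Juniper with 87 animals

Round 1: Ashgrove=15 Briarlake=16 Cedarfen=14 Elkhorn=10 Hollowpine=11 Ironridge=16 Juniper=5 → close Ironridge (overflow 9)
  16÷6 = 2 each, +1 to first 4
Round 2: Ashgrove=18 Briarlake=19 Cedarfen=17 Elkhorn=13 Hollowpine=13 Juniper=7 → close Briarlake (overflow 11)
  19÷5 = 3 each, +1 to first 4
Round 3: Ashgrove=22 Cedarfen=21 Elkhorn=17 Hollowpine=17 Juniper=10 → close Cedarfen (overflow 13)
  21÷4 = 5 each, +1 to first 1
Round 4: Ashgrove=28 Elkhorn=22 Hollowpine=22 Juniper=15 → close Ashgrove (overflow 17)
  28÷3 = 9 each, +1 to first 1
Round 5: Elkhorn=32 Hollowpine=31 Juniper=24 → close Hollowpine (overflow 26)
  31÷2 = 15 each, +1 to first 1
Round 6: Elkhorn=48 Juniper=39 → close Elkhorn (overflow 33)
  48÷1 = 48 each, +1 to first 0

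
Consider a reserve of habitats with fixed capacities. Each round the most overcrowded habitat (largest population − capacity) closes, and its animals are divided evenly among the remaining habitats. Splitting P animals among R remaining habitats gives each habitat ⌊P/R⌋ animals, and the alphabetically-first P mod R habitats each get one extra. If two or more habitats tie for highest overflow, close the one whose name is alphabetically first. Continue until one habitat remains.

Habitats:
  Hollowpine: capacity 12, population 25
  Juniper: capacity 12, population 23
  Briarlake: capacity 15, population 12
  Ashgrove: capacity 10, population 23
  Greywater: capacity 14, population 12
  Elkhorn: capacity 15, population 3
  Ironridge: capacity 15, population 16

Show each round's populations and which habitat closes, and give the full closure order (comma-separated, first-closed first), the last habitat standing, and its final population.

Round 1: Ashgrove=23 Briarlake=12 Elkhorn=3 Greywater=12 Hollowpine=25 Ironridge=16 Juniper=23 → close Ashgrove (overflow 13)
  23÷6 = 3 each, +1 to first 5
Round 2: Briarlake=16 Elkhorn=7 Greywater=16 Hollowpine=29 Ironridge=20 Juniper=26 → close Hollowpine (overflow 17)
  29÷5 = 5 each, +1 to first 4
Round 3: Briarlake=22 Elkhorn=13 Greywater=22 Ironridge=26 Juniper=31 → close Juniper (overflow 19)
  31÷4 = 7 each, +1 to first 3
Round 4: Briarlake=30 Elkhorn=21 Greywater=30 Ironridge=33 → close Ironridge (overflow 18)
  33÷3 = 11 each, +1 to first 0
Round 5: Briarlake=41 Elkhorn=32 Greywater=41 → close Greywater (overflow 27)
  41÷2 = 20 each, +1 to first 1
Round 6: Briarlake=62 Elkhorn=52 → close Briarlake (overflow 47)
  62÷1 = 62 each, +1 to first 0

Closure order: Ashgrove, Hollowpine, Juniper, Ironridge, Greywater, Briarlake
Last habitat: Elkhorn with 114 animals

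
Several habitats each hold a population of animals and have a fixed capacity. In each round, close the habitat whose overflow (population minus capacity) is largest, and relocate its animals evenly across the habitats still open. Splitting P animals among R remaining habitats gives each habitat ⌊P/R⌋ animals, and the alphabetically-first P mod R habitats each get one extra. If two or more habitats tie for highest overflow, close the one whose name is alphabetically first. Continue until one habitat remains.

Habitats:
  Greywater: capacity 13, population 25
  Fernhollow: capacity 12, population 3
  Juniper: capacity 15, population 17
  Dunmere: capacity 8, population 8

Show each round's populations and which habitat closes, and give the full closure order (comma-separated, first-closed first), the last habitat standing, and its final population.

Closure order: Greywater, Juniper, Dunmere
Last habitat: Fernhollow with 53 animals

Round 1: Dunmere=8 Fernhollow=3 Greywater=25 Juniper=17 → close Greywater (overflow 12)
  25÷3 = 8 each, +1 to first 1
Round 2: Dunmere=17 Fernhollow=11 Juniper=25 → close Juniper (overflow 10)
  25÷2 = 12 each, +1 to first 1
Round 3: Dunmere=30 Fernhollow=23 → close Dunmere (overflow 22)
  30÷1 = 30 each, +1 to first 0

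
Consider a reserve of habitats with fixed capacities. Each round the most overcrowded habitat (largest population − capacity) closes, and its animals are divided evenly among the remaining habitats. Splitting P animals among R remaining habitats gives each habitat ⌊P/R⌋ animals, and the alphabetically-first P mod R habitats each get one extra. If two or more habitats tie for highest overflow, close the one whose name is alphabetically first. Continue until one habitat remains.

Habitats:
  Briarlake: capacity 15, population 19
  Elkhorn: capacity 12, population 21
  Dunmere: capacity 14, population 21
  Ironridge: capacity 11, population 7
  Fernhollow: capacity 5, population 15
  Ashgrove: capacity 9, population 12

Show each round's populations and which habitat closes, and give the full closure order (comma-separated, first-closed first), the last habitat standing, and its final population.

Closure order: Fernhollow, Elkhorn, Dunmere, Briarlake, Ashgrove
Last habitat: Ironridge with 95 animals

Round 1: Ashgrove=12 Briarlake=19 Dunmere=21 Elkhorn=21 Fernhollow=15 Ironridge=7 → close Fernhollow (overflow 10)
  15÷5 = 3 each, +1 to first 0
Round 2: Ashgrove=15 Briarlake=22 Dunmere=24 Elkhorn=24 Ironridge=10 → close Elkhorn (overflow 12)
  24÷4 = 6 each, +1 to first 0
Round 3: Ashgrove=21 Briarlake=28 Dunmere=30 Ironridge=16 → close Dunmere (overflow 16)
  30÷3 = 10 each, +1 to first 0
Round 4: Ashgrove=31 Briarlake=38 Ironridge=26 → close Briarlake (overflow 23)
  38÷2 = 19 each, +1 to first 0
Round 5: Ashgrove=50 Ironridge=45 → close Ashgrove (overflow 41)
  50÷1 = 50 each, +1 to first 0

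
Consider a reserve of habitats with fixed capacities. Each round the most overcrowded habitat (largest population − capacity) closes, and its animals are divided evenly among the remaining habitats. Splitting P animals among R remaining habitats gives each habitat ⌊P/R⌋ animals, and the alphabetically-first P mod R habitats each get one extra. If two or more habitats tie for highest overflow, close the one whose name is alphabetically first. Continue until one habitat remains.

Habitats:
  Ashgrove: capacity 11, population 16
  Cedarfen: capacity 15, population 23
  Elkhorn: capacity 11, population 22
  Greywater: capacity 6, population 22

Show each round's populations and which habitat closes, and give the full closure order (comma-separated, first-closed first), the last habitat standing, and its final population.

Closure order: Greywater, Elkhorn, Cedarfen
Last habitat: Ashgrove with 83 animals

Round 1: Ashgrove=16 Cedarfen=23 Elkhorn=22 Greywater=22 → close Greywater (overflow 16)
  22÷3 = 7 each, +1 to first 1
Round 2: Ashgrove=24 Cedarfen=30 Elkhorn=29 → close Elkhorn (overflow 18)
  29÷2 = 14 each, +1 to first 1
Round 3: Ashgrove=39 Cedarfen=44 → close Cedarfen (overflow 29)
  44÷1 = 44 each, +1 to first 0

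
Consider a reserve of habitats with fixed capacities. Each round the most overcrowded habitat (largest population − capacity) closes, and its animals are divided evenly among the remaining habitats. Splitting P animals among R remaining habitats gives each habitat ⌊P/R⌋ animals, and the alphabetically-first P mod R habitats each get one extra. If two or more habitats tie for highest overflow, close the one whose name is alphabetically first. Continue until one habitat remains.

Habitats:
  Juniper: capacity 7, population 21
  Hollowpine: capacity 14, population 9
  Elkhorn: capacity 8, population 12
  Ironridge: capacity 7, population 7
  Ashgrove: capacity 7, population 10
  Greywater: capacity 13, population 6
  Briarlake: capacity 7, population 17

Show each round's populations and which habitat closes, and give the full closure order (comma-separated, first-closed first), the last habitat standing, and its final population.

Round 1: Ashgrove=10 Briarlake=17 Elkhorn=12 Greywater=6 Hollowpine=9 Ironridge=7 Juniper=21 → close Juniper (overflow 14)
  21÷6 = 3 each, +1 to first 3
Round 2: Ashgrove=14 Briarlake=21 Elkhorn=16 Greywater=9 Hollowpine=12 Ironridge=10 → close Briarlake (overflow 14)
  21÷5 = 4 each, +1 to first 1
Round 3: Ashgrove=19 Elkhorn=20 Greywater=13 Hollowpine=16 Ironridge=14 → close Ashgrove (overflow 12)
  19÷4 = 4 each, +1 to first 3
Round 4: Elkhorn=25 Greywater=18 Hollowpine=21 Ironridge=18 → close Elkhorn (overflow 17)
  25÷3 = 8 each, +1 to first 1
Round 5: Greywater=27 Hollowpine=29 Ironridge=26 → close Ironridge (overflow 19)
  26÷2 = 13 each, +1 to first 0
Round 6: Greywater=40 Hollowpine=42 → close Hollowpine (overflow 28)
  42÷1 = 42 each, +1 to first 0

Closure order: Juniper, Briarlake, Ashgrove, Elkhorn, Ironridge, Hollowpine
Last habitat: Greywater with 82 animals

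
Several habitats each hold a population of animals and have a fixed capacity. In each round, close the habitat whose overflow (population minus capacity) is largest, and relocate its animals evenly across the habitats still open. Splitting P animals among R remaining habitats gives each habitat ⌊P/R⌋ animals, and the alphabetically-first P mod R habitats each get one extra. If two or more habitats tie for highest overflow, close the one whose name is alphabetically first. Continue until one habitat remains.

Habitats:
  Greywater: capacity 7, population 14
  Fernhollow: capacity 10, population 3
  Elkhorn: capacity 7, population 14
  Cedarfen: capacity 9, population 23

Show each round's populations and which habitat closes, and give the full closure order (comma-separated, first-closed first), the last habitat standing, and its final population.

Closure order: Cedarfen, Elkhorn, Greywater
Last habitat: Fernhollow with 54 animals

Round 1: Cedarfen=23 Elkhorn=14 Fernhollow=3 Greywater=14 → close Cedarfen (overflow 14)
  23÷3 = 7 each, +1 to first 2
Round 2: Elkhorn=22 Fernhollow=11 Greywater=21 → close Elkhorn (overflow 15)
  22÷2 = 11 each, +1 to first 0
Round 3: Fernhollow=22 Greywater=32 → close Greywater (overflow 25)
  32÷1 = 32 each, +1 to first 0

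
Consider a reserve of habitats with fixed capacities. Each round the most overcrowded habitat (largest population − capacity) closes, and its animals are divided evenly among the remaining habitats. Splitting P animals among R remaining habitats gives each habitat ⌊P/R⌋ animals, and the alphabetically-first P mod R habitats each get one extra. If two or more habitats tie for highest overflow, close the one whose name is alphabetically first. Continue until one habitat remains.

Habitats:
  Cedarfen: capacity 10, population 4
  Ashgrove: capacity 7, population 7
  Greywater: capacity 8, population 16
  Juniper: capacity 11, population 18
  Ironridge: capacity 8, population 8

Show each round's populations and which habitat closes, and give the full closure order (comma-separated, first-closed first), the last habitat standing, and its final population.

Closure order: Greywater, Juniper, Ashgrove, Ironridge
Last habitat: Cedarfen with 53 animals

Round 1: Ashgrove=7 Cedarfen=4 Greywater=16 Ironridge=8 Juniper=18 → close Greywater (overflow 8)
  16÷4 = 4 each, +1 to first 0
Round 2: Ashgrove=11 Cedarfen=8 Ironridge=12 Juniper=22 → close Juniper (overflow 11)
  22÷3 = 7 each, +1 to first 1
Round 3: Ashgrove=19 Cedarfen=15 Ironridge=19 → close Ashgrove (overflow 12)
  19÷2 = 9 each, +1 to first 1
Round 4: Cedarfen=25 Ironridge=28 → close Ironridge (overflow 20)
  28÷1 = 28 each, +1 to first 0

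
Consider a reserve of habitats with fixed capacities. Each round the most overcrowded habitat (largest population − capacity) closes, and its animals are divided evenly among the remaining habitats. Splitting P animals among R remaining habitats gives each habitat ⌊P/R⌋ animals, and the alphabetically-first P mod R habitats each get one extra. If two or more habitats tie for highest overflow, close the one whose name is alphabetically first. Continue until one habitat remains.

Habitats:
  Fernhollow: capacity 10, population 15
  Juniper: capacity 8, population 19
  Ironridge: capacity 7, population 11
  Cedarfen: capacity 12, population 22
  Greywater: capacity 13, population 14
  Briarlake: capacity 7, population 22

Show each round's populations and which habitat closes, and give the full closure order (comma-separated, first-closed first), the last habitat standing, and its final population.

Closure order: Briarlake, Cedarfen, Juniper, Fernhollow, Ironridge
Last habitat: Greywater with 103 animals

Round 1: Briarlake=22 Cedarfen=22 Fernhollow=15 Greywater=14 Ironridge=11 Juniper=19 → close Briarlake (overflow 15)
  22÷5 = 4 each, +1 to first 2
Round 2: Cedarfen=27 Fernhollow=20 Greywater=18 Ironridge=15 Juniper=23 → close Cedarfen (overflow 15)
  27÷4 = 6 each, +1 to first 3
Round 3: Fernhollow=27 Greywater=25 Ironridge=22 Juniper=29 → close Juniper (overflow 21)
  29÷3 = 9 each, +1 to first 2
Round 4: Fernhollow=37 Greywater=35 Ironridge=31 → close Fernhollow (overflow 27)
  37÷2 = 18 each, +1 to first 1
Round 5: Greywater=54 Ironridge=49 → close Ironridge (overflow 42)
  49÷1 = 49 each, +1 to first 0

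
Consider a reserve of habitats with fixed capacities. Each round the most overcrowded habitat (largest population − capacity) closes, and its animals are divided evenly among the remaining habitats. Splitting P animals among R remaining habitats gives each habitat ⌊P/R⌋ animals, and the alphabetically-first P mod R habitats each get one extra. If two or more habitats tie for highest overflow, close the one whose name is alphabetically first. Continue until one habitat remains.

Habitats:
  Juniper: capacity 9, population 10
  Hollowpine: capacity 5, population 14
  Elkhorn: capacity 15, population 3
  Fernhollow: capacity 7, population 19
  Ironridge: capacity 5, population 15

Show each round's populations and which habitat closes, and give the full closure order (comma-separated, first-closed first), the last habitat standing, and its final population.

Closure order: Fernhollow, Ironridge, Hollowpine, Juniper
Last habitat: Elkhorn with 61 animals

Round 1: Elkhorn=3 Fernhollow=19 Hollowpine=14 Ironridge=15 Juniper=10 → close Fernhollow (overflow 12)
  19÷4 = 4 each, +1 to first 3
Round 2: Elkhorn=8 Hollowpine=19 Ironridge=20 Juniper=14 → close Ironridge (overflow 15)
  20÷3 = 6 each, +1 to first 2
Round 3: Elkhorn=15 Hollowpine=26 Juniper=20 → close Hollowpine (overflow 21)
  26÷2 = 13 each, +1 to first 0
Round 4: Elkhorn=28 Juniper=33 → close Juniper (overflow 24)
  33÷1 = 33 each, +1 to first 0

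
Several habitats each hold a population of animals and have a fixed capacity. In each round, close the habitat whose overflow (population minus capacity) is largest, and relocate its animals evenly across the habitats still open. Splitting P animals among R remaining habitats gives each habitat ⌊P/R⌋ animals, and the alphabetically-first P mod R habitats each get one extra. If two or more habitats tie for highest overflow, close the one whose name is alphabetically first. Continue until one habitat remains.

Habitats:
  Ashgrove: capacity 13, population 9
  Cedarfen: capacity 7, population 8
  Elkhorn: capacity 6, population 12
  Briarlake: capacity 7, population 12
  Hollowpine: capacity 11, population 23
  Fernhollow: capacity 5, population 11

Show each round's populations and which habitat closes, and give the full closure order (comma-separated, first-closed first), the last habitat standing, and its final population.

Closure order: Hollowpine, Briarlake, Elkhorn, Fernhollow, Cedarfen
Last habitat: Ashgrove with 75 animals

Round 1: Ashgrove=9 Briarlake=12 Cedarfen=8 Elkhorn=12 Fernhollow=11 Hollowpine=23 → close Hollowpine (overflow 12)
  23÷5 = 4 each, +1 to first 3
Round 2: Ashgrove=14 Briarlake=17 Cedarfen=13 Elkhorn=16 Fernhollow=15 → close Briarlake (overflow 10)
  17÷4 = 4 each, +1 to first 1
Round 3: Ashgrove=19 Cedarfen=17 Elkhorn=20 Fernhollow=19 → close Elkhorn (overflow 14)
  20÷3 = 6 each, +1 to first 2
Round 4: Ashgrove=26 Cedarfen=24 Fernhollow=25 → close Fernhollow (overflow 20)
  25÷2 = 12 each, +1 to first 1
Round 5: Ashgrove=39 Cedarfen=36 → close Cedarfen (overflow 29)
  36÷1 = 36 each, +1 to first 0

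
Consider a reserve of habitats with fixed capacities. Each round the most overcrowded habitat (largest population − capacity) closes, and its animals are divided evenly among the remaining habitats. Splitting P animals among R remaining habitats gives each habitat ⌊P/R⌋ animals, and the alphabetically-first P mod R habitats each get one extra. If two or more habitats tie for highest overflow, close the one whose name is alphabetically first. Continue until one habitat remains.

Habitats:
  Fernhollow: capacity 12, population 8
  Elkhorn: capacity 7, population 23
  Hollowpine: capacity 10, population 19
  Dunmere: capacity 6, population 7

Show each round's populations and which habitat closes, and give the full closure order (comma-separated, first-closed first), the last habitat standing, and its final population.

Round 1: Dunmere=7 Elkhorn=23 Fernhollow=8 Hollowpine=19 → close Elkhorn (overflow 16)
  23÷3 = 7 each, +1 to first 2
Round 2: Dunmere=15 Fernhollow=16 Hollowpine=26 → close Hollowpine (overflow 16)
  26÷2 = 13 each, +1 to first 0
Round 3: Dunmere=28 Fernhollow=29 → close Dunmere (overflow 22)
  28÷1 = 28 each, +1 to first 0

Closure order: Elkhorn, Hollowpine, Dunmere
Last habitat: Fernhollow with 57 animals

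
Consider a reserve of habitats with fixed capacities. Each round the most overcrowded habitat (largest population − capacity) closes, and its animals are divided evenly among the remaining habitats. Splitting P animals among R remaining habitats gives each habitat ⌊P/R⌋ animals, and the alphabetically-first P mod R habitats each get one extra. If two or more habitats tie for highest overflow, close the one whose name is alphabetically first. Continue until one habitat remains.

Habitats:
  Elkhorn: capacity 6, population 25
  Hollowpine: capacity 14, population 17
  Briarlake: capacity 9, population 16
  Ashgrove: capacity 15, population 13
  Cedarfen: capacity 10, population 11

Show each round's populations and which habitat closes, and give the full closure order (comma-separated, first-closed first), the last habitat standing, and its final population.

Round 1: Ashgrove=13 Briarlake=16 Cedarfen=11 Elkhorn=25 Hollowpine=17 → close Elkhorn (overflow 19)
  25÷4 = 6 each, +1 to first 1
Round 2: Ashgrove=20 Briarlake=22 Cedarfen=17 Hollowpine=23 → close Briarlake (overflow 13)
  22÷3 = 7 each, +1 to first 1
Round 3: Ashgrove=28 Cedarfen=24 Hollowpine=30 → close Hollowpine (overflow 16)
  30÷2 = 15 each, +1 to first 0
Round 4: Ashgrove=43 Cedarfen=39 → close Cedarfen (overflow 29)
  39÷1 = 39 each, +1 to first 0

Closure order: Elkhorn, Briarlake, Hollowpine, Cedarfen
Last habitat: Ashgrove with 82 animals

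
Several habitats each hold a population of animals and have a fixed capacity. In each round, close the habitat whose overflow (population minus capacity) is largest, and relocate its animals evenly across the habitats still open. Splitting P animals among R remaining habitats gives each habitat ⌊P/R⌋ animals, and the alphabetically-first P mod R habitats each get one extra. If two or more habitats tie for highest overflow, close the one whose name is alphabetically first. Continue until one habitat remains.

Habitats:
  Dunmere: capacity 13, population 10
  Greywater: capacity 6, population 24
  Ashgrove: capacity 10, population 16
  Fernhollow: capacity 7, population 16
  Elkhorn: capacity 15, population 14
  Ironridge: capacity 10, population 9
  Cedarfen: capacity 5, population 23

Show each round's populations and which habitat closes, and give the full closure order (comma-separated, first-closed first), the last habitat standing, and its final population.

Closure order: Cedarfen, Greywater, Fernhollow, Ashgrove, Elkhorn, Dunmere
Last habitat: Ironridge with 112 animals

Round 1: Ashgrove=16 Cedarfen=23 Dunmere=10 Elkhorn=14 Fernhollow=16 Greywater=24 Ironridge=9 → close Cedarfen (overflow 18)
  23÷6 = 3 each, +1 to first 5
Round 2: Ashgrove=20 Dunmere=14 Elkhorn=18 Fernhollow=20 Greywater=28 Ironridge=12 → close Greywater (overflow 22)
  28÷5 = 5 each, +1 to first 3
Round 3: Ashgrove=26 Dunmere=20 Elkhorn=24 Fernhollow=25 Ironridge=17 → close Fernhollow (overflow 18)
  25÷4 = 6 each, +1 to first 1
Round 4: Ashgrove=33 Dunmere=26 Elkhorn=30 Ironridge=23 → close Ashgrove (overflow 23)
  33÷3 = 11 each, +1 to first 0
Round 5: Dunmere=37 Elkhorn=41 Ironridge=34 → close Elkhorn (overflow 26)
  41÷2 = 20 each, +1 to first 1
Round 6: Dunmere=58 Ironridge=54 → close Dunmere (overflow 45)
  58÷1 = 58 each, +1 to first 0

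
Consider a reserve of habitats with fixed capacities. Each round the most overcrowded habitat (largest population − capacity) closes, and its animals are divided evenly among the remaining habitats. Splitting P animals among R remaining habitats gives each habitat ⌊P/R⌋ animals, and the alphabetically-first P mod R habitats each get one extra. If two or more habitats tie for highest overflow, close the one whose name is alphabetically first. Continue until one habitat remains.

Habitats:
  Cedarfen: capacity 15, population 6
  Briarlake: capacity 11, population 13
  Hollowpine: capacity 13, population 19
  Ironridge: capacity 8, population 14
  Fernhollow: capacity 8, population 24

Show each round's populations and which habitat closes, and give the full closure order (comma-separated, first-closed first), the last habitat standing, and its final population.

Closure order: Fernhollow, Hollowpine, Ironridge, Briarlake
Last habitat: Cedarfen with 76 animals

Round 1: Briarlake=13 Cedarfen=6 Fernhollow=24 Hollowpine=19 Ironridge=14 → close Fernhollow (overflow 16)
  24÷4 = 6 each, +1 to first 0
Round 2: Briarlake=19 Cedarfen=12 Hollowpine=25 Ironridge=20 → close Hollowpine (overflow 12)
  25÷3 = 8 each, +1 to first 1
Round 3: Briarlake=28 Cedarfen=20 Ironridge=28 → close Ironridge (overflow 20)
  28÷2 = 14 each, +1 to first 0
Round 4: Briarlake=42 Cedarfen=34 → close Briarlake (overflow 31)
  42÷1 = 42 each, +1 to first 0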